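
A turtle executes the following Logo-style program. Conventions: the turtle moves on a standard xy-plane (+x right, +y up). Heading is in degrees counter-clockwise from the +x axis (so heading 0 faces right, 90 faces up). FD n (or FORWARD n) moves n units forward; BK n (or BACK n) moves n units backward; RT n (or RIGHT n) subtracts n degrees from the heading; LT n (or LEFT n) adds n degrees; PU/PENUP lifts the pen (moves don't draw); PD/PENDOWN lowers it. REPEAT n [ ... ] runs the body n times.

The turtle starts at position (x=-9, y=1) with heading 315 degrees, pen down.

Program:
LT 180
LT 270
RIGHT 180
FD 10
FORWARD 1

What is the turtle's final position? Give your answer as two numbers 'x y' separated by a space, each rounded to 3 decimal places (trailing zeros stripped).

Answer: -16.778 -6.778

Derivation:
Executing turtle program step by step:
Start: pos=(-9,1), heading=315, pen down
LT 180: heading 315 -> 135
LT 270: heading 135 -> 45
RT 180: heading 45 -> 225
FD 10: (-9,1) -> (-16.071,-6.071) [heading=225, draw]
FD 1: (-16.071,-6.071) -> (-16.778,-6.778) [heading=225, draw]
Final: pos=(-16.778,-6.778), heading=225, 2 segment(s) drawn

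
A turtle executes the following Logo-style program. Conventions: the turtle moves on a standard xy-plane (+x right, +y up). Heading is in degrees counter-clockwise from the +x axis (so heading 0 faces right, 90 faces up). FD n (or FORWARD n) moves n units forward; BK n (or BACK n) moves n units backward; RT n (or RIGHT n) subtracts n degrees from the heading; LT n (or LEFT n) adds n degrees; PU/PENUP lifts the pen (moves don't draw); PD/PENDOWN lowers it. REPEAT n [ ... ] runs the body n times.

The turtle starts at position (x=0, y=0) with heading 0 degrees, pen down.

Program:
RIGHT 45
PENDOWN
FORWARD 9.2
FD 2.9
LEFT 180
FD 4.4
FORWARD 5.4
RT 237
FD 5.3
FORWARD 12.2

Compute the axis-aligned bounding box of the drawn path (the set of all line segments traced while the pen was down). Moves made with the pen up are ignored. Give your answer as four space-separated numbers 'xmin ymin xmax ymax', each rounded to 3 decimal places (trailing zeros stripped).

Answer: -2.012 -18.744 8.556 0

Derivation:
Executing turtle program step by step:
Start: pos=(0,0), heading=0, pen down
RT 45: heading 0 -> 315
PD: pen down
FD 9.2: (0,0) -> (6.505,-6.505) [heading=315, draw]
FD 2.9: (6.505,-6.505) -> (8.556,-8.556) [heading=315, draw]
LT 180: heading 315 -> 135
FD 4.4: (8.556,-8.556) -> (5.445,-5.445) [heading=135, draw]
FD 5.4: (5.445,-5.445) -> (1.626,-1.626) [heading=135, draw]
RT 237: heading 135 -> 258
FD 5.3: (1.626,-1.626) -> (0.524,-6.811) [heading=258, draw]
FD 12.2: (0.524,-6.811) -> (-2.012,-18.744) [heading=258, draw]
Final: pos=(-2.012,-18.744), heading=258, 6 segment(s) drawn

Segment endpoints: x in {-2.012, 0, 0.524, 1.626, 5.445, 6.505, 8.556}, y in {-18.744, -8.556, -6.811, -6.505, -5.445, -1.626, 0}
xmin=-2.012, ymin=-18.744, xmax=8.556, ymax=0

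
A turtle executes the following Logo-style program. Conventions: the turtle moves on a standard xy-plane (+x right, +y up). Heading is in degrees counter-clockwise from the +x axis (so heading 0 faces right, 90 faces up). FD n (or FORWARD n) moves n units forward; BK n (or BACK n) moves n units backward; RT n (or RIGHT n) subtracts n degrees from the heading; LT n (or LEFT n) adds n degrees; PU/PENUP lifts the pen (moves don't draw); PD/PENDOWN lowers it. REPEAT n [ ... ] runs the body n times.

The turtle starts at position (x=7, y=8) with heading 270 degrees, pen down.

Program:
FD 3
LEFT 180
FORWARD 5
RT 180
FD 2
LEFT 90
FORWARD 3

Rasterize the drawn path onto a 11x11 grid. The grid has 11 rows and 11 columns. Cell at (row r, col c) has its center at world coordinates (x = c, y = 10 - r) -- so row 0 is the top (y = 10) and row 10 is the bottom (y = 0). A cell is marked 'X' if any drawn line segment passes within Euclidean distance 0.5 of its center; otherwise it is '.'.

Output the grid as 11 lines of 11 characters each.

Answer: .......X...
.......X...
.......XXXX
.......X...
.......X...
.......X...
...........
...........
...........
...........
...........

Derivation:
Segment 0: (7,8) -> (7,5)
Segment 1: (7,5) -> (7,10)
Segment 2: (7,10) -> (7,8)
Segment 3: (7,8) -> (10,8)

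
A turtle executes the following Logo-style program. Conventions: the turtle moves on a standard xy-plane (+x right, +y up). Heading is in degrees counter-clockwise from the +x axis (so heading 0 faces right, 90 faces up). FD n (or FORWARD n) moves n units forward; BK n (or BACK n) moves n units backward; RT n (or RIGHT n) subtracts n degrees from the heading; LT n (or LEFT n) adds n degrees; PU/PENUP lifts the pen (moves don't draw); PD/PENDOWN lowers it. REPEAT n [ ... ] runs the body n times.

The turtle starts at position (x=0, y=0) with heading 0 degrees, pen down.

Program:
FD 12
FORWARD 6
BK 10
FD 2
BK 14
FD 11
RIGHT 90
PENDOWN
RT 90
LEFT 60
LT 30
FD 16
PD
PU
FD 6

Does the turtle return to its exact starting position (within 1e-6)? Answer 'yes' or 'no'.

Answer: no

Derivation:
Executing turtle program step by step:
Start: pos=(0,0), heading=0, pen down
FD 12: (0,0) -> (12,0) [heading=0, draw]
FD 6: (12,0) -> (18,0) [heading=0, draw]
BK 10: (18,0) -> (8,0) [heading=0, draw]
FD 2: (8,0) -> (10,0) [heading=0, draw]
BK 14: (10,0) -> (-4,0) [heading=0, draw]
FD 11: (-4,0) -> (7,0) [heading=0, draw]
RT 90: heading 0 -> 270
PD: pen down
RT 90: heading 270 -> 180
LT 60: heading 180 -> 240
LT 30: heading 240 -> 270
FD 16: (7,0) -> (7,-16) [heading=270, draw]
PD: pen down
PU: pen up
FD 6: (7,-16) -> (7,-22) [heading=270, move]
Final: pos=(7,-22), heading=270, 7 segment(s) drawn

Start position: (0, 0)
Final position: (7, -22)
Distance = 23.087; >= 1e-6 -> NOT closed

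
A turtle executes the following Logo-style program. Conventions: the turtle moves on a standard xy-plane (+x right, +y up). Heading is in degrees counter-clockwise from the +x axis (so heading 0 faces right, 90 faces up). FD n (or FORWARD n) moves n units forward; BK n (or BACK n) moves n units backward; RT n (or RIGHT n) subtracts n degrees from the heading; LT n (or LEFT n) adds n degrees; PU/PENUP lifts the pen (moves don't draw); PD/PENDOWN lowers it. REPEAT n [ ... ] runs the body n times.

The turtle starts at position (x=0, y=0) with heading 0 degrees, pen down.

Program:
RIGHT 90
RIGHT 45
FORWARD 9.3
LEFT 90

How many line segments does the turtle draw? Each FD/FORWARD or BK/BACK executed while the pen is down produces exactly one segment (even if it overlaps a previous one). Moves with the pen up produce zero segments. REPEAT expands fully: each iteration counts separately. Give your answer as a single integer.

Executing turtle program step by step:
Start: pos=(0,0), heading=0, pen down
RT 90: heading 0 -> 270
RT 45: heading 270 -> 225
FD 9.3: (0,0) -> (-6.576,-6.576) [heading=225, draw]
LT 90: heading 225 -> 315
Final: pos=(-6.576,-6.576), heading=315, 1 segment(s) drawn
Segments drawn: 1

Answer: 1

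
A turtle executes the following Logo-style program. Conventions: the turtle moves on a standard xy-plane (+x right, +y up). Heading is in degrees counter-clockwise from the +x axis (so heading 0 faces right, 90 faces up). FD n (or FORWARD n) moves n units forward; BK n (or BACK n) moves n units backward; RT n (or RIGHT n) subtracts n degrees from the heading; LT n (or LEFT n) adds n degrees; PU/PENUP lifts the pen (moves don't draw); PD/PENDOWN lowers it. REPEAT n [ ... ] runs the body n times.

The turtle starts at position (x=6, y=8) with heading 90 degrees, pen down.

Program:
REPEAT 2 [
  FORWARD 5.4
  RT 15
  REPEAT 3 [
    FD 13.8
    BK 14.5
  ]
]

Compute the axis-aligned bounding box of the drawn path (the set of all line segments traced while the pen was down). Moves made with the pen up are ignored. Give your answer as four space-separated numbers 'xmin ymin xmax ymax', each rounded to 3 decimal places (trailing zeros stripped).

Answer: 5.456 8 13.754 28.539

Derivation:
Executing turtle program step by step:
Start: pos=(6,8), heading=90, pen down
REPEAT 2 [
  -- iteration 1/2 --
  FD 5.4: (6,8) -> (6,13.4) [heading=90, draw]
  RT 15: heading 90 -> 75
  REPEAT 3 [
    -- iteration 1/3 --
    FD 13.8: (6,13.4) -> (9.572,26.73) [heading=75, draw]
    BK 14.5: (9.572,26.73) -> (5.819,12.724) [heading=75, draw]
    -- iteration 2/3 --
    FD 13.8: (5.819,12.724) -> (9.391,26.054) [heading=75, draw]
    BK 14.5: (9.391,26.054) -> (5.638,12.048) [heading=75, draw]
    -- iteration 3/3 --
    FD 13.8: (5.638,12.048) -> (9.209,25.377) [heading=75, draw]
    BK 14.5: (9.209,25.377) -> (5.456,11.372) [heading=75, draw]
  ]
  -- iteration 2/2 --
  FD 5.4: (5.456,11.372) -> (6.854,16.588) [heading=75, draw]
  RT 15: heading 75 -> 60
  REPEAT 3 [
    -- iteration 1/3 --
    FD 13.8: (6.854,16.588) -> (13.754,28.539) [heading=60, draw]
    BK 14.5: (13.754,28.539) -> (6.504,15.981) [heading=60, draw]
    -- iteration 2/3 --
    FD 13.8: (6.504,15.981) -> (13.404,27.932) [heading=60, draw]
    BK 14.5: (13.404,27.932) -> (6.154,15.375) [heading=60, draw]
    -- iteration 3/3 --
    FD 13.8: (6.154,15.375) -> (13.054,27.326) [heading=60, draw]
    BK 14.5: (13.054,27.326) -> (5.804,14.769) [heading=60, draw]
  ]
]
Final: pos=(5.804,14.769), heading=60, 14 segment(s) drawn

Segment endpoints: x in {5.456, 5.638, 5.804, 5.819, 6, 6.154, 6.504, 6.854, 9.209, 9.391, 9.572, 13.054, 13.404, 13.754}, y in {8, 11.372, 12.048, 12.724, 13.4, 14.769, 15.375, 15.981, 16.588, 25.377, 26.054, 26.73, 27.326, 27.932, 28.539}
xmin=5.456, ymin=8, xmax=13.754, ymax=28.539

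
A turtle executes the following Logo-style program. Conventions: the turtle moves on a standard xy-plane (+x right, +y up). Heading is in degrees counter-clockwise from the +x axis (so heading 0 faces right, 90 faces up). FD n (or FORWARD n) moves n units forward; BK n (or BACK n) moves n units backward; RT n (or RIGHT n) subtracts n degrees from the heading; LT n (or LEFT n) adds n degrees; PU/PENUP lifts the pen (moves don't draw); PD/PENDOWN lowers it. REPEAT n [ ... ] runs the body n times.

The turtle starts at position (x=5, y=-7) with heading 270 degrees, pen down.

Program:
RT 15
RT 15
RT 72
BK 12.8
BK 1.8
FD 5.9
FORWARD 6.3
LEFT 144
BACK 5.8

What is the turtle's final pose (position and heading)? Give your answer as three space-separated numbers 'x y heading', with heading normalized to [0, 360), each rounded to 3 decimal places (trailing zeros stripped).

Executing turtle program step by step:
Start: pos=(5,-7), heading=270, pen down
RT 15: heading 270 -> 255
RT 15: heading 255 -> 240
RT 72: heading 240 -> 168
BK 12.8: (5,-7) -> (17.52,-9.661) [heading=168, draw]
BK 1.8: (17.52,-9.661) -> (19.281,-10.036) [heading=168, draw]
FD 5.9: (19.281,-10.036) -> (13.51,-8.809) [heading=168, draw]
FD 6.3: (13.51,-8.809) -> (7.348,-7.499) [heading=168, draw]
LT 144: heading 168 -> 312
BK 5.8: (7.348,-7.499) -> (3.467,-3.189) [heading=312, draw]
Final: pos=(3.467,-3.189), heading=312, 5 segment(s) drawn

Answer: 3.467 -3.189 312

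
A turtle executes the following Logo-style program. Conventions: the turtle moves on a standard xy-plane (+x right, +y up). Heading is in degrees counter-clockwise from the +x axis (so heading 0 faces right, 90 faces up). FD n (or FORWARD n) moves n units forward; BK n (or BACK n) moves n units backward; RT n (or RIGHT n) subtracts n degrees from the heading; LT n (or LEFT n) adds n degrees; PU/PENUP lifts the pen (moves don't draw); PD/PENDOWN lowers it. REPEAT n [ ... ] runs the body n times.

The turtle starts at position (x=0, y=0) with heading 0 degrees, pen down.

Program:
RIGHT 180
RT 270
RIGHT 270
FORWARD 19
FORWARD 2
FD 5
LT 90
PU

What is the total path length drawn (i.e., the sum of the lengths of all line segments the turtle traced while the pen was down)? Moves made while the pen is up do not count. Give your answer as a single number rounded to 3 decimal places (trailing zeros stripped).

Answer: 26

Derivation:
Executing turtle program step by step:
Start: pos=(0,0), heading=0, pen down
RT 180: heading 0 -> 180
RT 270: heading 180 -> 270
RT 270: heading 270 -> 0
FD 19: (0,0) -> (19,0) [heading=0, draw]
FD 2: (19,0) -> (21,0) [heading=0, draw]
FD 5: (21,0) -> (26,0) [heading=0, draw]
LT 90: heading 0 -> 90
PU: pen up
Final: pos=(26,0), heading=90, 3 segment(s) drawn

Segment lengths:
  seg 1: (0,0) -> (19,0), length = 19
  seg 2: (19,0) -> (21,0), length = 2
  seg 3: (21,0) -> (26,0), length = 5
Total = 26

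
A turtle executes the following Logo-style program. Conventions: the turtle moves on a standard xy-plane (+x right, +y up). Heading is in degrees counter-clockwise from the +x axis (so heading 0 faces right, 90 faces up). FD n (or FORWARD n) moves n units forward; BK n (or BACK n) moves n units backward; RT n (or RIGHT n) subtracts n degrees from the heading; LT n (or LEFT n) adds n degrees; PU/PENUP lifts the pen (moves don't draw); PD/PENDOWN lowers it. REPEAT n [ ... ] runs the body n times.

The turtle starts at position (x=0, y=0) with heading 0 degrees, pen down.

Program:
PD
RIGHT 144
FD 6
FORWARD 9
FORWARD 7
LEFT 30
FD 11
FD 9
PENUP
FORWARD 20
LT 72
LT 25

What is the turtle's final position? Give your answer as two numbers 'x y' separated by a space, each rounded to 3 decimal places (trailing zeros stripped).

Executing turtle program step by step:
Start: pos=(0,0), heading=0, pen down
PD: pen down
RT 144: heading 0 -> 216
FD 6: (0,0) -> (-4.854,-3.527) [heading=216, draw]
FD 9: (-4.854,-3.527) -> (-12.135,-8.817) [heading=216, draw]
FD 7: (-12.135,-8.817) -> (-17.798,-12.931) [heading=216, draw]
LT 30: heading 216 -> 246
FD 11: (-17.798,-12.931) -> (-22.272,-22.98) [heading=246, draw]
FD 9: (-22.272,-22.98) -> (-25.933,-31.202) [heading=246, draw]
PU: pen up
FD 20: (-25.933,-31.202) -> (-34.068,-49.473) [heading=246, move]
LT 72: heading 246 -> 318
LT 25: heading 318 -> 343
Final: pos=(-34.068,-49.473), heading=343, 5 segment(s) drawn

Answer: -34.068 -49.473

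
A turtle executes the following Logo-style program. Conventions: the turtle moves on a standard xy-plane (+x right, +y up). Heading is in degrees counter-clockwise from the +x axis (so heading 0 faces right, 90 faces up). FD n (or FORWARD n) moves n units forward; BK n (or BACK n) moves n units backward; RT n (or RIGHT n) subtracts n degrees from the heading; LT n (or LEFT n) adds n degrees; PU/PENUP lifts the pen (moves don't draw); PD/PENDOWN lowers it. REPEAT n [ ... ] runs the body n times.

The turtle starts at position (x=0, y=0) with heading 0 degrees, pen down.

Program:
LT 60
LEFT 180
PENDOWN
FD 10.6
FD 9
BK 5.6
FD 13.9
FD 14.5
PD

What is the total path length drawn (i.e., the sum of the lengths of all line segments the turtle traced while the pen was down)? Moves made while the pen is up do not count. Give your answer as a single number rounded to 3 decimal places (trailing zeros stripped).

Executing turtle program step by step:
Start: pos=(0,0), heading=0, pen down
LT 60: heading 0 -> 60
LT 180: heading 60 -> 240
PD: pen down
FD 10.6: (0,0) -> (-5.3,-9.18) [heading=240, draw]
FD 9: (-5.3,-9.18) -> (-9.8,-16.974) [heading=240, draw]
BK 5.6: (-9.8,-16.974) -> (-7,-12.124) [heading=240, draw]
FD 13.9: (-7,-12.124) -> (-13.95,-24.162) [heading=240, draw]
FD 14.5: (-13.95,-24.162) -> (-21.2,-36.719) [heading=240, draw]
PD: pen down
Final: pos=(-21.2,-36.719), heading=240, 5 segment(s) drawn

Segment lengths:
  seg 1: (0,0) -> (-5.3,-9.18), length = 10.6
  seg 2: (-5.3,-9.18) -> (-9.8,-16.974), length = 9
  seg 3: (-9.8,-16.974) -> (-7,-12.124), length = 5.6
  seg 4: (-7,-12.124) -> (-13.95,-24.162), length = 13.9
  seg 5: (-13.95,-24.162) -> (-21.2,-36.719), length = 14.5
Total = 53.6

Answer: 53.6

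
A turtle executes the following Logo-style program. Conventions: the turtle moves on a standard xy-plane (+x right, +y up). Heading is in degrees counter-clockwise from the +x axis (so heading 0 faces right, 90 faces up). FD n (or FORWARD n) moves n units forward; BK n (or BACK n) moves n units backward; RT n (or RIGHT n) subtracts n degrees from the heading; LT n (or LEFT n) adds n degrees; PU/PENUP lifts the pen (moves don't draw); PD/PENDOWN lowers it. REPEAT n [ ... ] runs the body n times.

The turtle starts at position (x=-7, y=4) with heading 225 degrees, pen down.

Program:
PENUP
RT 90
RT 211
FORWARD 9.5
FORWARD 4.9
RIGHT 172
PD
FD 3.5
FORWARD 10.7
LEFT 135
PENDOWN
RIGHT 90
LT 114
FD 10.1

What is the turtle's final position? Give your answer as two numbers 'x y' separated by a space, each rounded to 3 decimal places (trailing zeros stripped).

Executing turtle program step by step:
Start: pos=(-7,4), heading=225, pen down
PU: pen up
RT 90: heading 225 -> 135
RT 211: heading 135 -> 284
FD 9.5: (-7,4) -> (-4.702,-5.218) [heading=284, move]
FD 4.9: (-4.702,-5.218) -> (-3.516,-9.972) [heading=284, move]
RT 172: heading 284 -> 112
PD: pen down
FD 3.5: (-3.516,-9.972) -> (-4.827,-6.727) [heading=112, draw]
FD 10.7: (-4.827,-6.727) -> (-8.836,3.194) [heading=112, draw]
LT 135: heading 112 -> 247
PD: pen down
RT 90: heading 247 -> 157
LT 114: heading 157 -> 271
FD 10.1: (-8.836,3.194) -> (-8.659,-6.905) [heading=271, draw]
Final: pos=(-8.659,-6.905), heading=271, 3 segment(s) drawn

Answer: -8.659 -6.905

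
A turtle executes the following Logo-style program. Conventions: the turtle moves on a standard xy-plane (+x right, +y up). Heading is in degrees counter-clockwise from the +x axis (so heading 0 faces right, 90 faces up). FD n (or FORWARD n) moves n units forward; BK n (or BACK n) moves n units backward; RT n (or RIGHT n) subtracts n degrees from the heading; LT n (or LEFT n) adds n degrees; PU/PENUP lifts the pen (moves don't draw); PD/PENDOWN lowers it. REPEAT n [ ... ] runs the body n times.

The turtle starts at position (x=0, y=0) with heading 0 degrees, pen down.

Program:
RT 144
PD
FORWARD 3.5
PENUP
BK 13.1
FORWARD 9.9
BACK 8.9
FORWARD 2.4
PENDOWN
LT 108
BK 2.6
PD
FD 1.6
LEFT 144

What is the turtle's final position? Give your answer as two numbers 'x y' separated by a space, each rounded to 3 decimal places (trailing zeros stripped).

Executing turtle program step by step:
Start: pos=(0,0), heading=0, pen down
RT 144: heading 0 -> 216
PD: pen down
FD 3.5: (0,0) -> (-2.832,-2.057) [heading=216, draw]
PU: pen up
BK 13.1: (-2.832,-2.057) -> (7.767,5.643) [heading=216, move]
FD 9.9: (7.767,5.643) -> (-0.243,-0.176) [heading=216, move]
BK 8.9: (-0.243,-0.176) -> (6.958,5.055) [heading=216, move]
FD 2.4: (6.958,5.055) -> (5.016,3.644) [heading=216, move]
PD: pen down
LT 108: heading 216 -> 324
BK 2.6: (5.016,3.644) -> (2.912,5.173) [heading=324, draw]
PD: pen down
FD 1.6: (2.912,5.173) -> (4.207,4.232) [heading=324, draw]
LT 144: heading 324 -> 108
Final: pos=(4.207,4.232), heading=108, 3 segment(s) drawn

Answer: 4.207 4.232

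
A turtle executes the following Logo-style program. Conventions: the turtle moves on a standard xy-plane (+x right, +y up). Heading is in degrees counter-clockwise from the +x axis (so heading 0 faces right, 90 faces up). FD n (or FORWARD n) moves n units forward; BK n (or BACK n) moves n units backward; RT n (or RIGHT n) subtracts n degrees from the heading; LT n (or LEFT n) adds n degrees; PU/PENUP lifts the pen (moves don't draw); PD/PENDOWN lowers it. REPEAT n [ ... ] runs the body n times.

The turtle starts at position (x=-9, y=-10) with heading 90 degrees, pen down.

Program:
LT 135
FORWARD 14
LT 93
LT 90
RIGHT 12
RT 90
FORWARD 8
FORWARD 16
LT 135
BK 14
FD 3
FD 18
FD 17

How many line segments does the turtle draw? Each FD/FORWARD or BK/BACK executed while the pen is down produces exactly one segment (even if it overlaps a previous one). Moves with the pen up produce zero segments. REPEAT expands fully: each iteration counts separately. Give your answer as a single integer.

Answer: 7

Derivation:
Executing turtle program step by step:
Start: pos=(-9,-10), heading=90, pen down
LT 135: heading 90 -> 225
FD 14: (-9,-10) -> (-18.899,-19.899) [heading=225, draw]
LT 93: heading 225 -> 318
LT 90: heading 318 -> 48
RT 12: heading 48 -> 36
RT 90: heading 36 -> 306
FD 8: (-18.899,-19.899) -> (-14.197,-26.372) [heading=306, draw]
FD 16: (-14.197,-26.372) -> (-4.793,-39.316) [heading=306, draw]
LT 135: heading 306 -> 81
BK 14: (-4.793,-39.316) -> (-6.983,-53.144) [heading=81, draw]
FD 3: (-6.983,-53.144) -> (-6.513,-50.18) [heading=81, draw]
FD 18: (-6.513,-50.18) -> (-3.698,-32.402) [heading=81, draw]
FD 17: (-3.698,-32.402) -> (-1.038,-15.611) [heading=81, draw]
Final: pos=(-1.038,-15.611), heading=81, 7 segment(s) drawn
Segments drawn: 7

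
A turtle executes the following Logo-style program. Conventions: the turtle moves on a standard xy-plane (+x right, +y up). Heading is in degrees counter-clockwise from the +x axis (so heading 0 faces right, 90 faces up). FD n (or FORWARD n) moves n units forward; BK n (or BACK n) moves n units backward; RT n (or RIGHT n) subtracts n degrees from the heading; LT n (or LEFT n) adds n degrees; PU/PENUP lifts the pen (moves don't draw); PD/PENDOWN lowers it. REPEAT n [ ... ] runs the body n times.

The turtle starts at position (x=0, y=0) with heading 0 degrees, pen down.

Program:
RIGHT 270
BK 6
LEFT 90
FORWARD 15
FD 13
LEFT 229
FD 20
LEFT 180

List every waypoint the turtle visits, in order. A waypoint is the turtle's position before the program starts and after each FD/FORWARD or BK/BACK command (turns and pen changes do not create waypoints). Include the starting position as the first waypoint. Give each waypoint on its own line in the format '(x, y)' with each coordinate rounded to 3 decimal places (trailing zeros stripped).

Answer: (0, 0)
(0, -6)
(-15, -6)
(-28, -6)
(-14.879, 9.094)

Derivation:
Executing turtle program step by step:
Start: pos=(0,0), heading=0, pen down
RT 270: heading 0 -> 90
BK 6: (0,0) -> (0,-6) [heading=90, draw]
LT 90: heading 90 -> 180
FD 15: (0,-6) -> (-15,-6) [heading=180, draw]
FD 13: (-15,-6) -> (-28,-6) [heading=180, draw]
LT 229: heading 180 -> 49
FD 20: (-28,-6) -> (-14.879,9.094) [heading=49, draw]
LT 180: heading 49 -> 229
Final: pos=(-14.879,9.094), heading=229, 4 segment(s) drawn
Waypoints (5 total):
(0, 0)
(0, -6)
(-15, -6)
(-28, -6)
(-14.879, 9.094)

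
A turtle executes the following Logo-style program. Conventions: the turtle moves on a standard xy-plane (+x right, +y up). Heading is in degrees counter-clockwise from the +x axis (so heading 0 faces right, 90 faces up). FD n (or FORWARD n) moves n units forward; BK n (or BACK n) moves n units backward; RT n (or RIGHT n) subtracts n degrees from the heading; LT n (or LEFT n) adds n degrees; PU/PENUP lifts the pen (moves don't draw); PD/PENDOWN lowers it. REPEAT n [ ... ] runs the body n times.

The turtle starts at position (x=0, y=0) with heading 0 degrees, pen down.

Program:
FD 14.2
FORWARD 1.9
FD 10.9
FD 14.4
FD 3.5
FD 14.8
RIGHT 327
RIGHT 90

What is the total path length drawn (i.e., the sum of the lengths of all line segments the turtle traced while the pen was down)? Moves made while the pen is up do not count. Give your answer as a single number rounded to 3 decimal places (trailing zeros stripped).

Executing turtle program step by step:
Start: pos=(0,0), heading=0, pen down
FD 14.2: (0,0) -> (14.2,0) [heading=0, draw]
FD 1.9: (14.2,0) -> (16.1,0) [heading=0, draw]
FD 10.9: (16.1,0) -> (27,0) [heading=0, draw]
FD 14.4: (27,0) -> (41.4,0) [heading=0, draw]
FD 3.5: (41.4,0) -> (44.9,0) [heading=0, draw]
FD 14.8: (44.9,0) -> (59.7,0) [heading=0, draw]
RT 327: heading 0 -> 33
RT 90: heading 33 -> 303
Final: pos=(59.7,0), heading=303, 6 segment(s) drawn

Segment lengths:
  seg 1: (0,0) -> (14.2,0), length = 14.2
  seg 2: (14.2,0) -> (16.1,0), length = 1.9
  seg 3: (16.1,0) -> (27,0), length = 10.9
  seg 4: (27,0) -> (41.4,0), length = 14.4
  seg 5: (41.4,0) -> (44.9,0), length = 3.5
  seg 6: (44.9,0) -> (59.7,0), length = 14.8
Total = 59.7

Answer: 59.7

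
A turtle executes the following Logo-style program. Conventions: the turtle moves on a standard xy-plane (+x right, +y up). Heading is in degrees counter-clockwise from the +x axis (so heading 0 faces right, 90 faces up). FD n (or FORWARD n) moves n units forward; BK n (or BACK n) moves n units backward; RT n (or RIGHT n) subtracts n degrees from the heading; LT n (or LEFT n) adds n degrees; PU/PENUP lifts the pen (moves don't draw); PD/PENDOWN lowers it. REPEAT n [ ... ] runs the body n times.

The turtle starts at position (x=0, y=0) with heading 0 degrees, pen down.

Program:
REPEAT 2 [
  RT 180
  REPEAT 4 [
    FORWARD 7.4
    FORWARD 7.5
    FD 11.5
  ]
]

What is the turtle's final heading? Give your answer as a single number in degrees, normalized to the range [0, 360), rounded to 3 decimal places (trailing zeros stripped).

Answer: 0

Derivation:
Executing turtle program step by step:
Start: pos=(0,0), heading=0, pen down
REPEAT 2 [
  -- iteration 1/2 --
  RT 180: heading 0 -> 180
  REPEAT 4 [
    -- iteration 1/4 --
    FD 7.4: (0,0) -> (-7.4,0) [heading=180, draw]
    FD 7.5: (-7.4,0) -> (-14.9,0) [heading=180, draw]
    FD 11.5: (-14.9,0) -> (-26.4,0) [heading=180, draw]
    -- iteration 2/4 --
    FD 7.4: (-26.4,0) -> (-33.8,0) [heading=180, draw]
    FD 7.5: (-33.8,0) -> (-41.3,0) [heading=180, draw]
    FD 11.5: (-41.3,0) -> (-52.8,0) [heading=180, draw]
    -- iteration 3/4 --
    FD 7.4: (-52.8,0) -> (-60.2,0) [heading=180, draw]
    FD 7.5: (-60.2,0) -> (-67.7,0) [heading=180, draw]
    FD 11.5: (-67.7,0) -> (-79.2,0) [heading=180, draw]
    -- iteration 4/4 --
    FD 7.4: (-79.2,0) -> (-86.6,0) [heading=180, draw]
    FD 7.5: (-86.6,0) -> (-94.1,0) [heading=180, draw]
    FD 11.5: (-94.1,0) -> (-105.6,0) [heading=180, draw]
  ]
  -- iteration 2/2 --
  RT 180: heading 180 -> 0
  REPEAT 4 [
    -- iteration 1/4 --
    FD 7.4: (-105.6,0) -> (-98.2,0) [heading=0, draw]
    FD 7.5: (-98.2,0) -> (-90.7,0) [heading=0, draw]
    FD 11.5: (-90.7,0) -> (-79.2,0) [heading=0, draw]
    -- iteration 2/4 --
    FD 7.4: (-79.2,0) -> (-71.8,0) [heading=0, draw]
    FD 7.5: (-71.8,0) -> (-64.3,0) [heading=0, draw]
    FD 11.5: (-64.3,0) -> (-52.8,0) [heading=0, draw]
    -- iteration 3/4 --
    FD 7.4: (-52.8,0) -> (-45.4,0) [heading=0, draw]
    FD 7.5: (-45.4,0) -> (-37.9,0) [heading=0, draw]
    FD 11.5: (-37.9,0) -> (-26.4,0) [heading=0, draw]
    -- iteration 4/4 --
    FD 7.4: (-26.4,0) -> (-19,0) [heading=0, draw]
    FD 7.5: (-19,0) -> (-11.5,0) [heading=0, draw]
    FD 11.5: (-11.5,0) -> (0,0) [heading=0, draw]
  ]
]
Final: pos=(0,0), heading=0, 24 segment(s) drawn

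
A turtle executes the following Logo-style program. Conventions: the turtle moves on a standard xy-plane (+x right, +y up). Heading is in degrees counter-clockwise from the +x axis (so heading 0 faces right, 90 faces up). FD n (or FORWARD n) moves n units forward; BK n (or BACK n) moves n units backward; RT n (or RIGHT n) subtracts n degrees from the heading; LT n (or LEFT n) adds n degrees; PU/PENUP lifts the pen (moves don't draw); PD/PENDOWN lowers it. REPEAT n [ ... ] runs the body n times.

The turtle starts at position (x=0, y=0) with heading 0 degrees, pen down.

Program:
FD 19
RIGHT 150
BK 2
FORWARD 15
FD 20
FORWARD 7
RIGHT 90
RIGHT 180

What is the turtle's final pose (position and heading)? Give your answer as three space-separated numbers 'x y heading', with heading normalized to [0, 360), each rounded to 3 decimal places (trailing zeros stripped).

Executing turtle program step by step:
Start: pos=(0,0), heading=0, pen down
FD 19: (0,0) -> (19,0) [heading=0, draw]
RT 150: heading 0 -> 210
BK 2: (19,0) -> (20.732,1) [heading=210, draw]
FD 15: (20.732,1) -> (7.742,-6.5) [heading=210, draw]
FD 20: (7.742,-6.5) -> (-9.579,-16.5) [heading=210, draw]
FD 7: (-9.579,-16.5) -> (-15.641,-20) [heading=210, draw]
RT 90: heading 210 -> 120
RT 180: heading 120 -> 300
Final: pos=(-15.641,-20), heading=300, 5 segment(s) drawn

Answer: -15.641 -20 300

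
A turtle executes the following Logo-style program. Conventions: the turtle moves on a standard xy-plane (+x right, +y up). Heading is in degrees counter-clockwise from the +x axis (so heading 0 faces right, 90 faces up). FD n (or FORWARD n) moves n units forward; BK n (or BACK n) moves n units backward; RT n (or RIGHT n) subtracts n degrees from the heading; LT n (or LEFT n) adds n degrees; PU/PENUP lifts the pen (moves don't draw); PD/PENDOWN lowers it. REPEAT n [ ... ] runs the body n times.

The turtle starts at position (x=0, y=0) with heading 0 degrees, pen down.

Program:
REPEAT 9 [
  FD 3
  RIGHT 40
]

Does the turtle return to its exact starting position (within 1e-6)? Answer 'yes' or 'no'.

Executing turtle program step by step:
Start: pos=(0,0), heading=0, pen down
REPEAT 9 [
  -- iteration 1/9 --
  FD 3: (0,0) -> (3,0) [heading=0, draw]
  RT 40: heading 0 -> 320
  -- iteration 2/9 --
  FD 3: (3,0) -> (5.298,-1.928) [heading=320, draw]
  RT 40: heading 320 -> 280
  -- iteration 3/9 --
  FD 3: (5.298,-1.928) -> (5.819,-4.883) [heading=280, draw]
  RT 40: heading 280 -> 240
  -- iteration 4/9 --
  FD 3: (5.819,-4.883) -> (4.319,-7.481) [heading=240, draw]
  RT 40: heading 240 -> 200
  -- iteration 5/9 --
  FD 3: (4.319,-7.481) -> (1.5,-8.507) [heading=200, draw]
  RT 40: heading 200 -> 160
  -- iteration 6/9 --
  FD 3: (1.5,-8.507) -> (-1.319,-7.481) [heading=160, draw]
  RT 40: heading 160 -> 120
  -- iteration 7/9 --
  FD 3: (-1.319,-7.481) -> (-2.819,-4.883) [heading=120, draw]
  RT 40: heading 120 -> 80
  -- iteration 8/9 --
  FD 3: (-2.819,-4.883) -> (-2.298,-1.928) [heading=80, draw]
  RT 40: heading 80 -> 40
  -- iteration 9/9 --
  FD 3: (-2.298,-1.928) -> (0,0) [heading=40, draw]
  RT 40: heading 40 -> 0
]
Final: pos=(0,0), heading=0, 9 segment(s) drawn

Start position: (0, 0)
Final position: (0, 0)
Distance = 0; < 1e-6 -> CLOSED

Answer: yes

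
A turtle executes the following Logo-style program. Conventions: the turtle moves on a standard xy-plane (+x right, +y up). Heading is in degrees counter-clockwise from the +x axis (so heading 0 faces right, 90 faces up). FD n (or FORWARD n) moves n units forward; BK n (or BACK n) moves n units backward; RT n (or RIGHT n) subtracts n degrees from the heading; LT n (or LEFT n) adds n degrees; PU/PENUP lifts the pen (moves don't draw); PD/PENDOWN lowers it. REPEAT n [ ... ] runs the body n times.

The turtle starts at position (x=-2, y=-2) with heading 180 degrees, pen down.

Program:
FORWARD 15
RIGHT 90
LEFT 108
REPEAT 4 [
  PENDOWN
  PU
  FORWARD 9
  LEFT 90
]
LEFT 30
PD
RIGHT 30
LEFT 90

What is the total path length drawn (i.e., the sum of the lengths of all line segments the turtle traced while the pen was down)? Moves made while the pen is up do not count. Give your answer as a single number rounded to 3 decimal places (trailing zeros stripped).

Executing turtle program step by step:
Start: pos=(-2,-2), heading=180, pen down
FD 15: (-2,-2) -> (-17,-2) [heading=180, draw]
RT 90: heading 180 -> 90
LT 108: heading 90 -> 198
REPEAT 4 [
  -- iteration 1/4 --
  PD: pen down
  PU: pen up
  FD 9: (-17,-2) -> (-25.56,-4.781) [heading=198, move]
  LT 90: heading 198 -> 288
  -- iteration 2/4 --
  PD: pen down
  PU: pen up
  FD 9: (-25.56,-4.781) -> (-22.778,-13.341) [heading=288, move]
  LT 90: heading 288 -> 18
  -- iteration 3/4 --
  PD: pen down
  PU: pen up
  FD 9: (-22.778,-13.341) -> (-14.219,-10.56) [heading=18, move]
  LT 90: heading 18 -> 108
  -- iteration 4/4 --
  PD: pen down
  PU: pen up
  FD 9: (-14.219,-10.56) -> (-17,-2) [heading=108, move]
  LT 90: heading 108 -> 198
]
LT 30: heading 198 -> 228
PD: pen down
RT 30: heading 228 -> 198
LT 90: heading 198 -> 288
Final: pos=(-17,-2), heading=288, 1 segment(s) drawn

Segment lengths:
  seg 1: (-2,-2) -> (-17,-2), length = 15
Total = 15

Answer: 15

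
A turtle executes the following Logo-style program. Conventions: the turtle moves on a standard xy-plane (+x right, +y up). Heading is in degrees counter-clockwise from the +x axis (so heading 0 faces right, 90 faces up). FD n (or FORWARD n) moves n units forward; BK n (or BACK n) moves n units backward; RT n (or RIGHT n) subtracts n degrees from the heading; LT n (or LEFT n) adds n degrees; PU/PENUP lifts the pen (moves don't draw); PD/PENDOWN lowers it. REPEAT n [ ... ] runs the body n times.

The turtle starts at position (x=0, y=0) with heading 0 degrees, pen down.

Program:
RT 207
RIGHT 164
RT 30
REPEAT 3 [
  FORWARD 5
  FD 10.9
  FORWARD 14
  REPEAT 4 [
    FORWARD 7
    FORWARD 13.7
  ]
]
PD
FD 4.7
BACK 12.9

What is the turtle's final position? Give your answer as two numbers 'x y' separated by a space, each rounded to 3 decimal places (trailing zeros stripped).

Executing turtle program step by step:
Start: pos=(0,0), heading=0, pen down
RT 207: heading 0 -> 153
RT 164: heading 153 -> 349
RT 30: heading 349 -> 319
REPEAT 3 [
  -- iteration 1/3 --
  FD 5: (0,0) -> (3.774,-3.28) [heading=319, draw]
  FD 10.9: (3.774,-3.28) -> (12,-10.431) [heading=319, draw]
  FD 14: (12,-10.431) -> (22.566,-19.616) [heading=319, draw]
  REPEAT 4 [
    -- iteration 1/4 --
    FD 7: (22.566,-19.616) -> (27.849,-24.209) [heading=319, draw]
    FD 13.7: (27.849,-24.209) -> (38.188,-33.197) [heading=319, draw]
    -- iteration 2/4 --
    FD 7: (38.188,-33.197) -> (43.471,-37.789) [heading=319, draw]
    FD 13.7: (43.471,-37.789) -> (53.811,-46.777) [heading=319, draw]
    -- iteration 3/4 --
    FD 7: (53.811,-46.777) -> (59.094,-51.369) [heading=319, draw]
    FD 13.7: (59.094,-51.369) -> (69.433,-60.357) [heading=319, draw]
    -- iteration 4/4 --
    FD 7: (69.433,-60.357) -> (74.716,-64.95) [heading=319, draw]
    FD 13.7: (74.716,-64.95) -> (85.056,-73.938) [heading=319, draw]
  ]
  -- iteration 2/3 --
  FD 5: (85.056,-73.938) -> (88.829,-77.218) [heading=319, draw]
  FD 10.9: (88.829,-77.218) -> (97.056,-84.369) [heading=319, draw]
  FD 14: (97.056,-84.369) -> (107.622,-93.554) [heading=319, draw]
  REPEAT 4 [
    -- iteration 1/4 --
    FD 7: (107.622,-93.554) -> (112.905,-98.146) [heading=319, draw]
    FD 13.7: (112.905,-98.146) -> (123.244,-107.134) [heading=319, draw]
    -- iteration 2/4 --
    FD 7: (123.244,-107.134) -> (128.527,-111.727) [heading=319, draw]
    FD 13.7: (128.527,-111.727) -> (138.867,-120.715) [heading=319, draw]
    -- iteration 3/4 --
    FD 7: (138.867,-120.715) -> (144.15,-125.307) [heading=319, draw]
    FD 13.7: (144.15,-125.307) -> (154.489,-134.295) [heading=319, draw]
    -- iteration 4/4 --
    FD 7: (154.489,-134.295) -> (159.772,-138.888) [heading=319, draw]
    FD 13.7: (159.772,-138.888) -> (170.112,-147.876) [heading=319, draw]
  ]
  -- iteration 3/3 --
  FD 5: (170.112,-147.876) -> (173.885,-151.156) [heading=319, draw]
  FD 10.9: (173.885,-151.156) -> (182.111,-158.307) [heading=319, draw]
  FD 14: (182.111,-158.307) -> (192.677,-167.492) [heading=319, draw]
  REPEAT 4 [
    -- iteration 1/4 --
    FD 7: (192.677,-167.492) -> (197.96,-172.084) [heading=319, draw]
    FD 13.7: (197.96,-172.084) -> (208.3,-181.072) [heading=319, draw]
    -- iteration 2/4 --
    FD 7: (208.3,-181.072) -> (213.583,-185.665) [heading=319, draw]
    FD 13.7: (213.583,-185.665) -> (223.922,-194.653) [heading=319, draw]
    -- iteration 3/4 --
    FD 7: (223.922,-194.653) -> (229.205,-199.245) [heading=319, draw]
    FD 13.7: (229.205,-199.245) -> (239.545,-208.233) [heading=319, draw]
    -- iteration 4/4 --
    FD 7: (239.545,-208.233) -> (244.828,-212.826) [heading=319, draw]
    FD 13.7: (244.828,-212.826) -> (255.167,-221.814) [heading=319, draw]
  ]
]
PD: pen down
FD 4.7: (255.167,-221.814) -> (258.714,-224.897) [heading=319, draw]
BK 12.9: (258.714,-224.897) -> (248.979,-216.434) [heading=319, draw]
Final: pos=(248.979,-216.434), heading=319, 35 segment(s) drawn

Answer: 248.979 -216.434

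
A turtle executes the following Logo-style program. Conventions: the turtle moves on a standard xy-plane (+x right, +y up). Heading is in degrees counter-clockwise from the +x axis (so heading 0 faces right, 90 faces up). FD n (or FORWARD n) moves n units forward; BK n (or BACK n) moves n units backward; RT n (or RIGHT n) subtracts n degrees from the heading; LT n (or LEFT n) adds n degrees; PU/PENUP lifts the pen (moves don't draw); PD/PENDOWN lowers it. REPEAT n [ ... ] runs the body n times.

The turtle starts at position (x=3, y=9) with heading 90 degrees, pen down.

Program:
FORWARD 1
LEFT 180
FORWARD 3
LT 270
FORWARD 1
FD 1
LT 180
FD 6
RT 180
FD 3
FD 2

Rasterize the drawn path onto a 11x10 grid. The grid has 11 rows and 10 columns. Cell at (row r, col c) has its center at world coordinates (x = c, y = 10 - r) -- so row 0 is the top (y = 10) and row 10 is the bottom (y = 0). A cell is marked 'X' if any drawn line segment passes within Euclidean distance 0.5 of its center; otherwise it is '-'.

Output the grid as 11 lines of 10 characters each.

Segment 0: (3,9) -> (3,10)
Segment 1: (3,10) -> (3,7)
Segment 2: (3,7) -> (2,7)
Segment 3: (2,7) -> (1,7)
Segment 4: (1,7) -> (7,7)
Segment 5: (7,7) -> (4,7)
Segment 6: (4,7) -> (2,7)

Answer: ---X------
---X------
---X------
-XXXXXXX--
----------
----------
----------
----------
----------
----------
----------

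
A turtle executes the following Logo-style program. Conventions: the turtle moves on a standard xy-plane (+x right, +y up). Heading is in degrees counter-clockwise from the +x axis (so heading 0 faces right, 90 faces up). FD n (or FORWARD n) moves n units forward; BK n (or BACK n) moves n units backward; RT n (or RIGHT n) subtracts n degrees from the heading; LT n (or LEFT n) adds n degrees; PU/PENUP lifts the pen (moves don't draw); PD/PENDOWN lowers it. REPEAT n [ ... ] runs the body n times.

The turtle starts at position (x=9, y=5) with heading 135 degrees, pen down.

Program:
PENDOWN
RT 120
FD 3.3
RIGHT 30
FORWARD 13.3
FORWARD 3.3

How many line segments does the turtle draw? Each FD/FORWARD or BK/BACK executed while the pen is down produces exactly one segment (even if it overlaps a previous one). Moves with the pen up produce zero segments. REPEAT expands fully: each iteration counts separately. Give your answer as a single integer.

Answer: 3

Derivation:
Executing turtle program step by step:
Start: pos=(9,5), heading=135, pen down
PD: pen down
RT 120: heading 135 -> 15
FD 3.3: (9,5) -> (12.188,5.854) [heading=15, draw]
RT 30: heading 15 -> 345
FD 13.3: (12.188,5.854) -> (25.034,2.412) [heading=345, draw]
FD 3.3: (25.034,2.412) -> (28.222,1.558) [heading=345, draw]
Final: pos=(28.222,1.558), heading=345, 3 segment(s) drawn
Segments drawn: 3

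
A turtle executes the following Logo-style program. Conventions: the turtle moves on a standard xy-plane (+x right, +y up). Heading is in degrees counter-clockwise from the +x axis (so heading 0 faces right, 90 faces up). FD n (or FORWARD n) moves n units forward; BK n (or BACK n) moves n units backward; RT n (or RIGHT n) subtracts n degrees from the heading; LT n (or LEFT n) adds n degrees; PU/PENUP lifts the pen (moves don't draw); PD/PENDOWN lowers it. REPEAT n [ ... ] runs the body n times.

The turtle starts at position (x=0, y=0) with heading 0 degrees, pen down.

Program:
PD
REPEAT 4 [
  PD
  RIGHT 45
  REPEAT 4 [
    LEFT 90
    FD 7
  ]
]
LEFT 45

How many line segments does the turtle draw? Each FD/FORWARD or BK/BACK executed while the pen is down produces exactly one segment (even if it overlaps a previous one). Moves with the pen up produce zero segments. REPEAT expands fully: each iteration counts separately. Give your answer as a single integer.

Executing turtle program step by step:
Start: pos=(0,0), heading=0, pen down
PD: pen down
REPEAT 4 [
  -- iteration 1/4 --
  PD: pen down
  RT 45: heading 0 -> 315
  REPEAT 4 [
    -- iteration 1/4 --
    LT 90: heading 315 -> 45
    FD 7: (0,0) -> (4.95,4.95) [heading=45, draw]
    -- iteration 2/4 --
    LT 90: heading 45 -> 135
    FD 7: (4.95,4.95) -> (0,9.899) [heading=135, draw]
    -- iteration 3/4 --
    LT 90: heading 135 -> 225
    FD 7: (0,9.899) -> (-4.95,4.95) [heading=225, draw]
    -- iteration 4/4 --
    LT 90: heading 225 -> 315
    FD 7: (-4.95,4.95) -> (0,0) [heading=315, draw]
  ]
  -- iteration 2/4 --
  PD: pen down
  RT 45: heading 315 -> 270
  REPEAT 4 [
    -- iteration 1/4 --
    LT 90: heading 270 -> 0
    FD 7: (0,0) -> (7,0) [heading=0, draw]
    -- iteration 2/4 --
    LT 90: heading 0 -> 90
    FD 7: (7,0) -> (7,7) [heading=90, draw]
    -- iteration 3/4 --
    LT 90: heading 90 -> 180
    FD 7: (7,7) -> (0,7) [heading=180, draw]
    -- iteration 4/4 --
    LT 90: heading 180 -> 270
    FD 7: (0,7) -> (0,0) [heading=270, draw]
  ]
  -- iteration 3/4 --
  PD: pen down
  RT 45: heading 270 -> 225
  REPEAT 4 [
    -- iteration 1/4 --
    LT 90: heading 225 -> 315
    FD 7: (0,0) -> (4.95,-4.95) [heading=315, draw]
    -- iteration 2/4 --
    LT 90: heading 315 -> 45
    FD 7: (4.95,-4.95) -> (9.899,0) [heading=45, draw]
    -- iteration 3/4 --
    LT 90: heading 45 -> 135
    FD 7: (9.899,0) -> (4.95,4.95) [heading=135, draw]
    -- iteration 4/4 --
    LT 90: heading 135 -> 225
    FD 7: (4.95,4.95) -> (0,0) [heading=225, draw]
  ]
  -- iteration 4/4 --
  PD: pen down
  RT 45: heading 225 -> 180
  REPEAT 4 [
    -- iteration 1/4 --
    LT 90: heading 180 -> 270
    FD 7: (0,0) -> (0,-7) [heading=270, draw]
    -- iteration 2/4 --
    LT 90: heading 270 -> 0
    FD 7: (0,-7) -> (7,-7) [heading=0, draw]
    -- iteration 3/4 --
    LT 90: heading 0 -> 90
    FD 7: (7,-7) -> (7,0) [heading=90, draw]
    -- iteration 4/4 --
    LT 90: heading 90 -> 180
    FD 7: (7,0) -> (0,0) [heading=180, draw]
  ]
]
LT 45: heading 180 -> 225
Final: pos=(0,0), heading=225, 16 segment(s) drawn
Segments drawn: 16

Answer: 16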